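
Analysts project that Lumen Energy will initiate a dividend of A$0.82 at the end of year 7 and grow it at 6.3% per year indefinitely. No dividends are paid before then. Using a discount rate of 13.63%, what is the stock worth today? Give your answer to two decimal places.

A$5.20

Deferred-dividend DDM. At t=6 the remaining stream is a growing perpetuity with first payment D_7 = 0.82.
V_6 = D_7/(r−g) = 0.82/(0.1363−0.063) = 11.1869
P₀ = V_6/(1+r)^6 = 11.1869/(1+0.1363)^6 = 5.1970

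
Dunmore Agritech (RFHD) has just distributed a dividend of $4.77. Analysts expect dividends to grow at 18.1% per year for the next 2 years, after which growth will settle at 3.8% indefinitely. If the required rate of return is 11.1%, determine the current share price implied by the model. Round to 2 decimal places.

$87.10

Two-stage DDM. Project D₁…D_2 at 0.181, terminal growth 0.038, discount at r = 0.111.
D_1 = 5.6334
D_2 = 6.6530
Terminal value at t=2: TV = D_3/(r−g) = 6.9058/(0.111−0.038) = 94.6003
P₀ = 5.6334/(1+0.111)^1 + 6.6530/(1+0.111)^2 + 94.6003/(1+0.111)^2 = 87.1022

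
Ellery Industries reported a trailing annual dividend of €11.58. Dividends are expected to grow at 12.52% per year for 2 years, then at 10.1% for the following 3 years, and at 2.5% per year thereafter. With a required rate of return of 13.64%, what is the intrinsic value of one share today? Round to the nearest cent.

€149.80

Three-stage DDM. Project D₁…D_5; terminal Gordon value at t=5 with g = 0.025; discount at r = 0.1364.
D_1 = 13.0298
D_2 = 14.6611
D_3 = 16.1419
D_4 = 17.7723
D_5 = 19.5673
TV_5 = 20.0564/(0.1364−0.025) = 180.0398
P₀ = Σ Dₜ/(1+r)ᵗ + TV_5/(1+r)^5 = 149.7967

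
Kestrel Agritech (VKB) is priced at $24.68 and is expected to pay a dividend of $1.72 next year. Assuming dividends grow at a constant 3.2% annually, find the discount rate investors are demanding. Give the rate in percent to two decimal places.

10.17%

Rearranging the constant-growth DDM: r = D₁/P₀ + g.
r = 1.7200 / 24.68 + 0.032 = 0.06969 + 0.032 = 0.10169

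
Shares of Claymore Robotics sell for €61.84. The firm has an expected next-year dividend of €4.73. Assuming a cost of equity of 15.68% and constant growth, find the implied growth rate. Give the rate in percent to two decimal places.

From P₀ = D₁/(r − g), the implied growth is g = r − D₁/P₀.
g = 0.1568 − 4.73/61.84 = 0.1568 − 0.07649 = 0.08031

8.03%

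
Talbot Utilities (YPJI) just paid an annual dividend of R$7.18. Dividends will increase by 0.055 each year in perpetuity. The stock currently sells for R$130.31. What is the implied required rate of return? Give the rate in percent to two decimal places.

11.31%

Rearranging the constant-growth DDM: r = D₁/P₀ + g.
D₁ = 7.18 × (1 + 0.055) = 7.5749.
r = 7.5749 / 130.31 + 0.055 = 0.05813 + 0.055 = 0.11313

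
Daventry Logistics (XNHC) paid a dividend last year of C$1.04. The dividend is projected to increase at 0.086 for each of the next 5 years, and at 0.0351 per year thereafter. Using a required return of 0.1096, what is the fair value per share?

C$17.85

Two-stage DDM. Project D₁…D_5 at 0.086, terminal growth 0.0351, discount at r = 0.1096.
D_1 = 1.1294
D_2 = 1.2266
D_3 = 1.3321
D_4 = 1.4466
D_5 = 1.5710
Terminal value at t=5: TV = D_6/(r−g) = 1.6262/(0.1096−0.0351) = 21.8277
P₀ = 1.1294/(1+0.1096)^1 + 1.2266/(1+0.1096)^2 + 1.3321/(1+0.1096)^3 + 1.4466/(1+0.1096)^4 + 1.5710/(1+0.1096)^5 + 21.8277/(1+0.1096)^5 = 17.8545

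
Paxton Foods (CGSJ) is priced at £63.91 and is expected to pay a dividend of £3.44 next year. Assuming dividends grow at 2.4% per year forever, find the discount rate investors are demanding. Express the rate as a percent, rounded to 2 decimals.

7.78%

Rearranging the constant-growth DDM: r = D₁/P₀ + g.
r = 3.4400 / 63.91 + 0.024 = 0.05383 + 0.024 = 0.07783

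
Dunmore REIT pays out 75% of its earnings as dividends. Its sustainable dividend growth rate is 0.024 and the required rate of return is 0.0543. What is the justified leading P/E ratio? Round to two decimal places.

24.75

Justified leading P/E = b/(r−g) = 0.75/(0.0543−0.024) = 24.7525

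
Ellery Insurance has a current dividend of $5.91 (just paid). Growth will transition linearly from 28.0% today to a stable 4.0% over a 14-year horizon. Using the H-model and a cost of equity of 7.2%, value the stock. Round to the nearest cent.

$502.35

H-model: P₀ = D₀[(1+g_L) + H(g_S−g_L)]/(r−g_L), with H = 14/2 = 7.
P₀ = 5.91 × [(1+0.04) + 7×(0.28−0.04)] / (0.072−0.04)
   = 5.91 × 2.7200 / 0.032 = 502.3500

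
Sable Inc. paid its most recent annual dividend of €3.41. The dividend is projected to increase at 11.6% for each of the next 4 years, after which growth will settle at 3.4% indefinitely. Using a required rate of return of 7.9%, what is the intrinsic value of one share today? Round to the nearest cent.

Two-stage DDM. Project D₁…D_4 at 0.116, terminal growth 0.034, discount at r = 0.079.
D_1 = 3.8056
D_2 = 4.2470
D_3 = 4.7397
D_4 = 5.2895
Terminal value at t=4: TV = D_5/(r−g) = 5.4693/(0.079−0.034) = 121.5400
P₀ = 3.8056/(1+0.079)^1 + 4.2470/(1+0.079)^2 + 4.7397/(1+0.079)^3 + 5.2895/(1+0.079)^4 + 121.5400/(1+0.079)^4 = 104.5173

€104.52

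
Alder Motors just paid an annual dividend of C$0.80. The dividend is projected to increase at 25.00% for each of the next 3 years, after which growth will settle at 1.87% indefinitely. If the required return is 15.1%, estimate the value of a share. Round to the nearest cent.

Two-stage DDM. Project D₁…D_3 at 0.25, terminal growth 0.0187, discount at r = 0.151.
D_1 = 1.0000
D_2 = 1.2500
D_3 = 1.5625
Terminal value at t=3: TV = D_4/(r−g) = 1.5917/(0.151−0.0187) = 12.0311
P₀ = 1.0000/(1+0.151)^1 + 1.2500/(1+0.151)^2 + 1.5625/(1+0.151)^3 + 12.0311/(1+0.151)^3 = 10.7271

C$10.73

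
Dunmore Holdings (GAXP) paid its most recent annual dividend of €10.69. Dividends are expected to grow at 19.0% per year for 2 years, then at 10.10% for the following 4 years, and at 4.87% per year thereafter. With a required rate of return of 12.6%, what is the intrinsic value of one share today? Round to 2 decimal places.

€216.47

Three-stage DDM. Project D₁…D_6; terminal Gordon value at t=6 with g = 0.0487; discount at r = 0.126.
D_1 = 12.7211
D_2 = 15.1381
D_3 = 16.6671
D_4 = 18.3504
D_5 = 20.2038
D_6 = 22.2444
TV_6 = 23.3277/(0.126−0.0487) = 301.7815
P₀ = Σ Dₜ/(1+r)ᵗ + TV_6/(1+r)^6 = 216.4720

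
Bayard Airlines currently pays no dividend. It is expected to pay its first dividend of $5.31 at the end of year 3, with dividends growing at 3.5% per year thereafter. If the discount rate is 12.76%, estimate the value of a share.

Deferred-dividend DDM. At t=2 the remaining stream is a growing perpetuity with first payment D_3 = 5.31.
V_2 = D_3/(r−g) = 5.31/(0.1276−0.035) = 57.3434
P₀ = V_2/(1+r)^2 = 57.3434/(1+0.1276)^2 = 45.0997

$45.10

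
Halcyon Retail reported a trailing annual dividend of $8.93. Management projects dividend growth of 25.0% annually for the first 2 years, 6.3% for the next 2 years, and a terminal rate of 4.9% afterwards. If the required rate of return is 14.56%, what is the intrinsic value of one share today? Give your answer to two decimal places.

$138.80

Three-stage DDM. Project D₁…D_4; terminal Gordon value at t=4 with g = 0.049; discount at r = 0.1456.
D_1 = 11.1625
D_2 = 13.9531
D_3 = 14.8322
D_4 = 15.7666
TV_4 = 16.5392/(0.1456−0.049) = 171.2129
P₀ = Σ Dₜ/(1+r)ᵗ + TV_4/(1+r)^4 = 138.7988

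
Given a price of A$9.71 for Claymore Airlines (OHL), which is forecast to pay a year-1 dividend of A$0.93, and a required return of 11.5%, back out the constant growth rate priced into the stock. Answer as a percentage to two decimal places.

1.92%

From P₀ = D₁/(r − g), the implied growth is g = r − D₁/P₀.
g = 0.115 − 0.93/9.71 = 0.115 − 0.09578 = 0.01922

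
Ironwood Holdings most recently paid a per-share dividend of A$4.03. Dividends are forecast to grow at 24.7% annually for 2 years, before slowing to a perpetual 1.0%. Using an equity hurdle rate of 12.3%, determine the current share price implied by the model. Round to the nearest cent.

Two-stage DDM. Project D₁…D_2 at 0.247, terminal growth 0.01, discount at r = 0.123.
D_1 = 5.0254
D_2 = 6.2667
Terminal value at t=2: TV = D_3/(r−g) = 6.3294/(0.123−0.01) = 56.0120
P₀ = 5.0254/(1+0.123)^1 + 6.2667/(1+0.123)^2 + 56.0120/(1+0.123)^2 = 53.8582

A$53.86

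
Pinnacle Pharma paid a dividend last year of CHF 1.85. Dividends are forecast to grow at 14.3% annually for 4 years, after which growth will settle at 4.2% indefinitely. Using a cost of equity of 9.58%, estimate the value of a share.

Two-stage DDM. Project D₁…D_4 at 0.143, terminal growth 0.042, discount at r = 0.0958.
D_1 = 2.1145
D_2 = 2.4169
D_3 = 2.7626
D_4 = 3.1576
Terminal value at t=4: TV = D_5/(r−g) = 3.2902/(0.0958−0.042) = 61.1564
P₀ = 2.1145/(1+0.0958)^1 + 2.4169/(1+0.0958)^2 + 2.7626/(1+0.0958)^3 + 3.1576/(1+0.0958)^4 + 61.1564/(1+0.0958)^4 = 50.6467

CHF 50.65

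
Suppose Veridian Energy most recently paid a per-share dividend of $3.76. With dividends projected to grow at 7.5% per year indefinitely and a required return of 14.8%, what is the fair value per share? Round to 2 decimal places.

Gordon growth model: P₀ = D₁/(r − g). D₁ = 3.76 × (1 + 0.075) = 4.0420.
P₀ = 4.0420 / (0.148 − 0.075) = 4.0420 / 0.073 = 55.3699

$55.37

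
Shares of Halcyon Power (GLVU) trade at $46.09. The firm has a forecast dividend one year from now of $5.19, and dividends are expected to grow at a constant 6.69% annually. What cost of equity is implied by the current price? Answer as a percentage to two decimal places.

17.95%

Rearranging the constant-growth DDM: r = D₁/P₀ + g.
r = 5.1900 / 46.09 + 0.0669 = 0.11261 + 0.0669 = 0.17951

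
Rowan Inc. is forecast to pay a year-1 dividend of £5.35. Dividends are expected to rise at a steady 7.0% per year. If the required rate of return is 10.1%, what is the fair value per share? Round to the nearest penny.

£172.58

Gordon growth model: P₀ = D₁/(r − g), with D₁ = 5.35 given directly.
P₀ = 5.3500 / (0.101 − 0.07) = 5.3500 / 0.031 = 172.5806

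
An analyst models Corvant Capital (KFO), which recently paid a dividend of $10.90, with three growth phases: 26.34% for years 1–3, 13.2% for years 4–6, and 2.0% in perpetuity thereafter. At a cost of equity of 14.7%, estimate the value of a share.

$194.83

Three-stage DDM. Project D₁…D_6; terminal Gordon value at t=6 with g = 0.02; discount at r = 0.147.
D_1 = 13.7711
D_2 = 17.3984
D_3 = 21.9811
D_4 = 24.8826
D_5 = 28.1671
D_6 = 31.8851
TV_6 = 32.5228/(0.147−0.02) = 256.0854
P₀ = Σ Dₜ/(1+r)ᵗ + TV_6/(1+r)^6 = 194.8258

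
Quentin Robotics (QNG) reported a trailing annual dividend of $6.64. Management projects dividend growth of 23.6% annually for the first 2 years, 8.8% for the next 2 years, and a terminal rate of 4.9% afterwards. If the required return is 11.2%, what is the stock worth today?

Three-stage DDM. Project D₁…D_4; terminal Gordon value at t=4 with g = 0.049; discount at r = 0.112.
D_1 = 8.2070
D_2 = 10.1439
D_3 = 11.0366
D_4 = 12.0078
TV_4 = 12.5962/(0.112−0.049) = 199.9391
P₀ = Σ Dₜ/(1+r)ᵗ + TV_4/(1+r)^4 = 162.2245

$162.22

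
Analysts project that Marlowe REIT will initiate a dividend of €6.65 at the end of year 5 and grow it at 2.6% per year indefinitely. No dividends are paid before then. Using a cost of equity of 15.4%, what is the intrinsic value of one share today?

€29.29

Deferred-dividend DDM. At t=4 the remaining stream is a growing perpetuity with first payment D_5 = 6.65.
V_4 = D_5/(r−g) = 6.65/(0.154−0.026) = 51.9531
P₀ = V_4/(1+r)^4 = 51.9531/(1+0.154)^4 = 29.2947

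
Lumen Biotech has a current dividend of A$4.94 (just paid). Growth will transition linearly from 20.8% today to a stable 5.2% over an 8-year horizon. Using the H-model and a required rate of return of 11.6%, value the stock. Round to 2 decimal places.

A$129.37

H-model: P₀ = D₀[(1+g_L) + H(g_S−g_L)]/(r−g_L), with H = 8/2 = 4.
P₀ = 4.94 × [(1+0.052) + 4×(0.208−0.052)] / (0.116−0.052)
   = 4.94 × 1.6760 / 0.064 = 129.3663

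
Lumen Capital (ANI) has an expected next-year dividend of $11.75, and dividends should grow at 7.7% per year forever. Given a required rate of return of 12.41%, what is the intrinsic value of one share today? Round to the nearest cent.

Gordon growth model: P₀ = D₁/(r − g), with D₁ = 11.75 given directly.
P₀ = 11.7500 / (0.1241 − 0.077) = 11.7500 / 0.0471 = 249.4692

$249.47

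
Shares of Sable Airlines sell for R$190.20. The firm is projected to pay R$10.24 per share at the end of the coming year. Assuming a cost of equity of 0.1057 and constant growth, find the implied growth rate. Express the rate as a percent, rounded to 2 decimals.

5.19%

From P₀ = D₁/(r − g), the implied growth is g = r − D₁/P₀.
g = 0.1057 − 10.24/190.20 = 0.1057 − 0.05384 = 0.05186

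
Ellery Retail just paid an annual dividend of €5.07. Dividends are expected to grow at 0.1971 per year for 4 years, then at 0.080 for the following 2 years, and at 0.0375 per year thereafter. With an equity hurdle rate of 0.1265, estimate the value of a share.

Three-stage DDM. Project D₁…D_6; terminal Gordon value at t=6 with g = 0.0375; discount at r = 0.1265.
D_1 = 6.0693
D_2 = 7.2656
D_3 = 8.6976
D_4 = 10.4119
D_5 = 11.2448
D_6 = 12.1444
TV_6 = 12.5998/(0.1265−0.0375) = 141.5713
P₀ = Σ Dₜ/(1+r)ᵗ + TV_6/(1+r)^6 = 105.0812

€105.08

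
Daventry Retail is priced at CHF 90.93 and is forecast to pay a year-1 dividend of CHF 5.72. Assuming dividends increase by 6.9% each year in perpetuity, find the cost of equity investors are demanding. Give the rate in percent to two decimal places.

13.19%

Rearranging the constant-growth DDM: r = D₁/P₀ + g.
r = 5.7200 / 90.93 + 0.069 = 0.06291 + 0.069 = 0.13191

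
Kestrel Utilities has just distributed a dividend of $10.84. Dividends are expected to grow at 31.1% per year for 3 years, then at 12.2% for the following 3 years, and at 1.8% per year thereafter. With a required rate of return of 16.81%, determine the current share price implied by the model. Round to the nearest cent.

$175.69

Three-stage DDM. Project D₁…D_6; terminal Gordon value at t=6 with g = 0.018; discount at r = 0.1681.
D_1 = 14.2112
D_2 = 18.6309
D_3 = 24.4252
D_4 = 27.4050
D_5 = 30.7484
D_6 = 34.4997
TV_6 = 35.1207/(0.1681−0.018) = 233.9823
P₀ = Σ Dₜ/(1+r)ᵗ + TV_6/(1+r)^6 = 175.6950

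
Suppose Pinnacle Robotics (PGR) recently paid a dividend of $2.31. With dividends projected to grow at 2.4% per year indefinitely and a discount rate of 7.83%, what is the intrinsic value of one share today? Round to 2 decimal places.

Gordon growth model: P₀ = D₁/(r − g). D₁ = 2.31 × (1 + 0.024) = 2.3654.
P₀ = 2.3654 / (0.0783 − 0.024) = 2.3654 / 0.0543 = 43.5624

$43.56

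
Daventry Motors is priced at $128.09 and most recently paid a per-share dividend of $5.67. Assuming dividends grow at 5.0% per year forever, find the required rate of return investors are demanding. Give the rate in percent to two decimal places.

9.65%

Rearranging the constant-growth DDM: r = D₁/P₀ + g.
D₁ = 5.67 × (1 + 0.05) = 5.9535.
r = 5.9535 / 128.09 + 0.05 = 0.04648 + 0.05 = 0.09648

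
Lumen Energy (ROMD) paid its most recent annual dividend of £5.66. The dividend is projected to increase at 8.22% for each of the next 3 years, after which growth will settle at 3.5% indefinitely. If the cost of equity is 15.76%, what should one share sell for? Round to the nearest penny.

£53.90

Two-stage DDM. Project D₁…D_3 at 0.0822, terminal growth 0.035, discount at r = 0.1576.
D_1 = 6.1253
D_2 = 6.6287
D_3 = 7.1736
Terminal value at t=3: TV = D_4/(r−g) = 7.4247/(0.1576−0.035) = 60.5604
P₀ = 6.1253/(1+0.1576)^1 + 6.6287/(1+0.1576)^2 + 7.1736/(1+0.1576)^3 + 60.5604/(1+0.1576)^3 = 53.9028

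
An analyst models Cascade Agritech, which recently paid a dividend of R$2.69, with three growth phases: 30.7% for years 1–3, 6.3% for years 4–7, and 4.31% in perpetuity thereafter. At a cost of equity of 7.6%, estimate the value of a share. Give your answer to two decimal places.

R$176.36

Three-stage DDM. Project D₁…D_7; terminal Gordon value at t=7 with g = 0.0431; discount at r = 0.076.
D_1 = 3.5158
D_2 = 4.5952
D_3 = 6.0059
D_4 = 6.3843
D_5 = 6.7865
D_6 = 7.2140
D_7 = 7.6685
TV_7 = 7.9990/(0.076−0.0431) = 243.1320
P₀ = Σ Dₜ/(1+r)ᵗ + TV_7/(1+r)^7 = 176.3646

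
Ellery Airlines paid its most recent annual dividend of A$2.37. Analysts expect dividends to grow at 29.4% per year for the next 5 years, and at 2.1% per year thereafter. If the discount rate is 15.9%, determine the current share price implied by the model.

Two-stage DDM. Project D₁…D_5 at 0.294, terminal growth 0.021, discount at r = 0.159.
D_1 = 3.0668
D_2 = 3.9684
D_3 = 5.1351
D_4 = 6.6449
D_5 = 8.5984
Terminal value at t=5: TV = D_6/(r−g) = 8.7790/(0.159−0.021) = 63.6160
P₀ = 3.0668/(1+0.159)^1 + 3.9684/(1+0.159)^2 + 5.1351/(1+0.159)^3 + 6.6449/(1+0.159)^4 + 8.5984/(1+0.159)^5 + 63.6160/(1+0.159)^5 = 47.1121

A$47.11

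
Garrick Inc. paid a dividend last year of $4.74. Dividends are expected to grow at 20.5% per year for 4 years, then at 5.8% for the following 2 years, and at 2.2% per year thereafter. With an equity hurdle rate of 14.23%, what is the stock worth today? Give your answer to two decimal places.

Three-stage DDM. Project D₁…D_6; terminal Gordon value at t=6 with g = 0.022; discount at r = 0.1423.
D_1 = 5.7117
D_2 = 6.8826
D_3 = 8.2935
D_4 = 9.9937
D_5 = 10.5733
D_6 = 11.1866
TV_6 = 11.4327/(0.1423−0.022) = 95.0349
P₀ = Σ Dₜ/(1+r)ᵗ + TV_6/(1+r)^6 = 74.9563

$74.96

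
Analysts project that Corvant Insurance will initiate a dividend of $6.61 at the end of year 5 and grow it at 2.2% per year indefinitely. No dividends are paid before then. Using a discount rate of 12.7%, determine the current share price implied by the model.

$39.02

Deferred-dividend DDM. At t=4 the remaining stream is a growing perpetuity with first payment D_5 = 6.61.
V_4 = D_5/(r−g) = 6.61/(0.127−0.022) = 62.9524
P₀ = V_4/(1+r)^4 = 62.9524/(1+0.127)^4 = 39.0226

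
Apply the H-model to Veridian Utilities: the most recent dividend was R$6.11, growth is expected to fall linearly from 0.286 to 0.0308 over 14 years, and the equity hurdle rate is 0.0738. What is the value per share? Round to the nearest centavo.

R$400.30

H-model: P₀ = D₀[(1+g_L) + H(g_S−g_L)]/(r−g_L), with H = 14/2 = 7.
P₀ = 6.11 × [(1+0.0308) + 7×(0.286−0.0308)] / (0.0738−0.0308)
   = 6.11 × 2.8172 / 0.043 = 400.3045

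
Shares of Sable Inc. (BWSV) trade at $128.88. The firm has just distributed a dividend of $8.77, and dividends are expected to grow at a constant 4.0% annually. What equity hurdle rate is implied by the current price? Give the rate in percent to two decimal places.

11.08%

Rearranging the constant-growth DDM: r = D₁/P₀ + g.
D₁ = 8.77 × (1 + 0.04) = 9.1208.
r = 9.1208 / 128.88 + 0.04 = 0.07077 + 0.04 = 0.11077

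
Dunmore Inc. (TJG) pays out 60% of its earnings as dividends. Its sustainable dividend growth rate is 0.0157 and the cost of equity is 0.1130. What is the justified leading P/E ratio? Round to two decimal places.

6.17

Justified leading P/E = b/(r−g) = 0.60/(0.113−0.0157) = 6.1665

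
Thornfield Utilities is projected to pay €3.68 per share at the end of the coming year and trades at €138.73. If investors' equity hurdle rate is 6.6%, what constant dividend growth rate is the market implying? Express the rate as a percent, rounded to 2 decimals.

From P₀ = D₁/(r − g), the implied growth is g = r − D₁/P₀.
g = 0.066 − 3.68/138.73 = 0.066 − 0.02653 = 0.03947

3.95%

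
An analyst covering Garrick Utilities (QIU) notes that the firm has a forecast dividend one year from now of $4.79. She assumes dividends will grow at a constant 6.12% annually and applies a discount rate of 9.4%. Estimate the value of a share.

Gordon growth model: P₀ = D₁/(r − g), with D₁ = 4.79 given directly.
P₀ = 4.7900 / (0.094 − 0.0612) = 4.7900 / 0.0328 = 146.0366

$146.04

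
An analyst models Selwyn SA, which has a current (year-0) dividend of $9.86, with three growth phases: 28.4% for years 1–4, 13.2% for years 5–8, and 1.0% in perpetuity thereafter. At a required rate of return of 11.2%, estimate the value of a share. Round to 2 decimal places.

Three-stage DDM. Project D₁…D_8; terminal Gordon value at t=8 with g = 0.01; discount at r = 0.112.
D_1 = 12.6602
D_2 = 16.2557
D_3 = 20.8724
D_4 = 26.8001
D_5 = 30.3378
D_6 = 34.3423
D_7 = 38.8755
D_8 = 44.0071
TV_8 = 44.4472/(0.112−0.01) = 435.7565
P₀ = Σ Dₜ/(1+r)ᵗ + TV_8/(1+r)^8 = 316.9401

$316.94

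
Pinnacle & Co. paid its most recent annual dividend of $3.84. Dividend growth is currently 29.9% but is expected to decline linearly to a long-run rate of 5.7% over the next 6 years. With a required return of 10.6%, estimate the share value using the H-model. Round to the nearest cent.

$139.73

H-model: P₀ = D₀[(1+g_L) + H(g_S−g_L)]/(r−g_L), with H = 6/2 = 3.
P₀ = 3.84 × [(1+0.057) + 3×(0.299−0.057)] / (0.106−0.057)
   = 3.84 × 1.7830 / 0.049 = 139.7290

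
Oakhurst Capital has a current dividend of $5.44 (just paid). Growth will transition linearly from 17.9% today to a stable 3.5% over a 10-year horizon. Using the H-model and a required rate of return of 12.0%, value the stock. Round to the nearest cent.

H-model: P₀ = D₀[(1+g_L) + H(g_S−g_L)]/(r−g_L), with H = 10/2 = 5.
P₀ = 5.44 × [(1+0.035) + 5×(0.179−0.035)] / (0.12−0.035)
   = 5.44 × 1.7550 / 0.085 = 112.3200

$112.32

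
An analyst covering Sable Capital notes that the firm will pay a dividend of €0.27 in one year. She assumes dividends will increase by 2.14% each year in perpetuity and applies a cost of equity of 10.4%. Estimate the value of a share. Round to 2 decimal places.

Gordon growth model: P₀ = D₁/(r − g), with D₁ = 0.27 given directly.
P₀ = 0.2700 / (0.104 − 0.0214) = 0.2700 / 0.0826 = 3.2688

€3.27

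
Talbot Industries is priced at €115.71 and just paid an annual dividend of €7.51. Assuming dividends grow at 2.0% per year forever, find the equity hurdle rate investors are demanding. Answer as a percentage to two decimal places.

Rearranging the constant-growth DDM: r = D₁/P₀ + g.
D₁ = 7.51 × (1 + 0.02) = 7.6602.
r = 7.6602 / 115.71 + 0.02 = 0.06620 + 0.02 = 0.08620

8.62%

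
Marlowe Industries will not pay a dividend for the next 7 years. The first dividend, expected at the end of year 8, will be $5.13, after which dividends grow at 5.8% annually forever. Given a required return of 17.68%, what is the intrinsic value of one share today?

$13.82

Deferred-dividend DDM. At t=7 the remaining stream is a growing perpetuity with first payment D_8 = 5.13.
V_7 = D_8/(r−g) = 5.13/(0.1768−0.058) = 43.1818
P₀ = V_7/(1+r)^7 = 43.1818/(1+0.1768)^7 = 13.8160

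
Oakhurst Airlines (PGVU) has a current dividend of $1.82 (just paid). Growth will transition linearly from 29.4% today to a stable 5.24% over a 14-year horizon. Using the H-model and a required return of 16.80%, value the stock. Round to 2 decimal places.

$43.20

H-model: P₀ = D₀[(1+g_L) + H(g_S−g_L)]/(r−g_L), with H = 14/2 = 7.
P₀ = 1.82 × [(1+0.0524) + 7×(0.294−0.0524)] / (0.168−0.0524)
   = 1.82 × 2.7436 / 0.1156 = 43.1951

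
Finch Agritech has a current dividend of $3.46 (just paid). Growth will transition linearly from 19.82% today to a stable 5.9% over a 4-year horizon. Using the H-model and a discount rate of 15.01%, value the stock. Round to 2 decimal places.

$50.79

H-model: P₀ = D₀[(1+g_L) + H(g_S−g_L)]/(r−g_L), with H = 4/2 = 2.
P₀ = 3.46 × [(1+0.059) + 2×(0.1982−0.059)] / (0.1501−0.059)
   = 3.46 × 1.3374 / 0.0911 = 50.7948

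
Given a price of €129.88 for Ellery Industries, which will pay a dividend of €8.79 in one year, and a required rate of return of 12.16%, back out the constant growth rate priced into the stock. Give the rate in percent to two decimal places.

From P₀ = D₁/(r − g), the implied growth is g = r − D₁/P₀.
g = 0.1216 − 8.79/129.88 = 0.1216 − 0.06768 = 0.05392

5.39%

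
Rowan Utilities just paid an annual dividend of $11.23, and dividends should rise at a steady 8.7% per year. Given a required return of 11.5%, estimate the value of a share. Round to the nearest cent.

Gordon growth model: P₀ = D₁/(r − g). D₁ = 11.23 × (1 + 0.087) = 12.2070.
P₀ = 12.2070 / (0.115 − 0.087) = 12.2070 / 0.028 = 435.9646

$435.96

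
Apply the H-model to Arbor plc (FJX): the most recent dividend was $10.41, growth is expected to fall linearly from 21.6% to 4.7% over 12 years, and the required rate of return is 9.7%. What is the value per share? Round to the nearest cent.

$429.10

H-model: P₀ = D₀[(1+g_L) + H(g_S−g_L)]/(r−g_L), with H = 12/2 = 6.
P₀ = 10.41 × [(1+0.047) + 6×(0.216−0.047)] / (0.097−0.047)
   = 10.41 × 2.0610 / 0.05 = 429.1002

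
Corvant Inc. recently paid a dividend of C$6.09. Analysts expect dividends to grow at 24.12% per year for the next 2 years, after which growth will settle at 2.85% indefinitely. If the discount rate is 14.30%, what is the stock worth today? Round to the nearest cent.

Two-stage DDM. Project D₁…D_2 at 0.2412, terminal growth 0.0285, discount at r = 0.143.
D_1 = 7.5589
D_2 = 9.3821
Terminal value at t=2: TV = D_3/(r−g) = 9.6495/(0.143−0.0285) = 84.2752
P₀ = 7.5589/(1+0.143)^1 + 9.3821/(1+0.143)^2 + 84.2752/(1+0.143)^2 = 78.3017

C$78.30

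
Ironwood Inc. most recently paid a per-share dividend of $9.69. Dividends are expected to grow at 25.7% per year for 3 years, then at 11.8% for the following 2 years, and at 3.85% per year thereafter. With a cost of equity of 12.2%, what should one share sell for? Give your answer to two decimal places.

$232.00

Three-stage DDM. Project D₁…D_5; terminal Gordon value at t=5 with g = 0.0385; discount at r = 0.122.
D_1 = 12.1803
D_2 = 15.3107
D_3 = 19.2455
D_4 = 21.5165
D_5 = 24.0554
TV_5 = 24.9816/(0.122−0.0385) = 299.1805
P₀ = Σ Dₜ/(1+r)ᵗ + TV_5/(1+r)^5 = 232.0042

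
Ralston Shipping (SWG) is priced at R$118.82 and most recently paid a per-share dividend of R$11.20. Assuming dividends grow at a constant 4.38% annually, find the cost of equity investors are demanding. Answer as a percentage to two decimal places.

Rearranging the constant-growth DDM: r = D₁/P₀ + g.
D₁ = 11.20 × (1 + 0.0438) = 11.6906.
r = 11.6906 / 118.82 + 0.0438 = 0.09839 + 0.0438 = 0.14219

14.22%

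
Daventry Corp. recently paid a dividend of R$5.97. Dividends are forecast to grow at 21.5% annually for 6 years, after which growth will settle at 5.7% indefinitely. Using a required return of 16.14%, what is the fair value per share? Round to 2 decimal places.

Two-stage DDM. Project D₁…D_6 at 0.215, terminal growth 0.057, discount at r = 0.1614.
D_1 = 7.2536
D_2 = 8.8131
D_3 = 10.7079
D_4 = 13.0101
D_5 = 15.8072
D_6 = 19.2058
Terminal value at t=6: TV = D_7/(r−g) = 20.3005/(0.1614−0.057) = 194.4493
P₀ = 7.2536/(1+0.1614)^1 + 8.8131/(1+0.1614)^2 + 10.7079/(1+0.1614)^3 + 13.0101/(1+0.1614)^4 + 15.8072/(1+0.1614)^5 + 19.2058/(1+0.1614)^6 + 194.4493/(1+0.1614)^6 = 121.3069

R$121.31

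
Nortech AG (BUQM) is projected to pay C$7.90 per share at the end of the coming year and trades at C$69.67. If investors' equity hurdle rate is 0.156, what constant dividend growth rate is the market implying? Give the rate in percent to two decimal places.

From P₀ = D₁/(r − g), the implied growth is g = r − D₁/P₀.
g = 0.156 − 7.90/69.67 = 0.156 − 0.11339 = 0.04261

4.26%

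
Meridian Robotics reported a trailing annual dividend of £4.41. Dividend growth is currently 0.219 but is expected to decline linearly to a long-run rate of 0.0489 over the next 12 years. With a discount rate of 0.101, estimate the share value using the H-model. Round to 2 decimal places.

H-model: P₀ = D₀[(1+g_L) + H(g_S−g_L)]/(r−g_L), with H = 12/2 = 6.
P₀ = 4.41 × [(1+0.0489) + 6×(0.219−0.0489)] / (0.101−0.0489)
   = 4.41 × 2.0695 / 0.0521 = 175.1726

£175.17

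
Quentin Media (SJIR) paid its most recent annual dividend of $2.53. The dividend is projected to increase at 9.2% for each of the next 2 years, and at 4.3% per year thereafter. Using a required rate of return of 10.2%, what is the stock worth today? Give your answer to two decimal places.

$48.91

Two-stage DDM. Project D₁…D_2 at 0.092, terminal growth 0.043, discount at r = 0.102.
D_1 = 2.7628
D_2 = 3.0169
Terminal value at t=2: TV = D_3/(r−g) = 3.1467/(0.102−0.043) = 53.3333
P₀ = 2.7628/(1+0.102)^1 + 3.0169/(1+0.102)^2 + 53.3333/(1+0.102)^2 = 48.9086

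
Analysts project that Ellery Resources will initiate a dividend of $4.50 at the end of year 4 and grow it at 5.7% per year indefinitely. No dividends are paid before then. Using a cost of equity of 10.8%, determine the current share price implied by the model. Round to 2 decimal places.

$64.87

Deferred-dividend DDM. At t=3 the remaining stream is a growing perpetuity with first payment D_4 = 4.50.
V_3 = D_4/(r−g) = 4.50/(0.108−0.057) = 88.2353
P₀ = V_3/(1+r)^3 = 88.2353/(1+0.108)^3 = 64.8669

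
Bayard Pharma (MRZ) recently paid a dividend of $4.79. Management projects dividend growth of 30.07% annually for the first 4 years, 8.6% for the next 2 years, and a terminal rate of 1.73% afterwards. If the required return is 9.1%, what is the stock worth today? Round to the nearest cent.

$181.89

Three-stage DDM. Project D₁…D_6; terminal Gordon value at t=6 with g = 0.0173; discount at r = 0.091.
D_1 = 6.2304
D_2 = 8.1038
D_3 = 10.5406
D_4 = 13.7102
D_5 = 14.8893
D_6 = 16.1698
TV_6 = 16.4495/(0.091−0.0173) = 223.1954
P₀ = Σ Dₜ/(1+r)ᵗ + TV_6/(1+r)^6 = 181.8883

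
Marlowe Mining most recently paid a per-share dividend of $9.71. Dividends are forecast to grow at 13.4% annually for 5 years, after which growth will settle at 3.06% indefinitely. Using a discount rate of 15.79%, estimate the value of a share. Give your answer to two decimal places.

Two-stage DDM. Project D₁…D_5 at 0.134, terminal growth 0.0306, discount at r = 0.1579.
D_1 = 11.0111
D_2 = 12.4866
D_3 = 14.1598
D_4 = 16.0573
D_5 = 18.2089
Terminal value at t=5: TV = D_6/(r−g) = 18.7661/(0.1579−0.0306) = 147.4165
P₀ = 11.0111/(1+0.1579)^1 + 12.4866/(1+0.1579)^2 + 14.1598/(1+0.1579)^3 + 16.0573/(1+0.1579)^4 + 18.2089/(1+0.1579)^5 + 147.4165/(1+0.1579)^5 = 116.4508

$116.45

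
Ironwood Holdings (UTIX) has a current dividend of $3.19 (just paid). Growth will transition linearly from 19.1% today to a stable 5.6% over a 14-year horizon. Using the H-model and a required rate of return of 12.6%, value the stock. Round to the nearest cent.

H-model: P₀ = D₀[(1+g_L) + H(g_S−g_L)]/(r−g_L), with H = 14/2 = 7.
P₀ = 3.19 × [(1+0.056) + 7×(0.191−0.056)] / (0.126−0.056)
   = 3.19 × 2.0010 / 0.07 = 91.1884

$91.19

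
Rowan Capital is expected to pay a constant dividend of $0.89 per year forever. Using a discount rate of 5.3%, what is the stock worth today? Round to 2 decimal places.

$16.79

Zero-growth DDM (perpetuity): P₀ = D/r = 0.89 / 0.053 = 16.7925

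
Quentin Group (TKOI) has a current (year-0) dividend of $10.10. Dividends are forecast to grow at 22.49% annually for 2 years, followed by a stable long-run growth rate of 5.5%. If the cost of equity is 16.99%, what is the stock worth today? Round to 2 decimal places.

Two-stage DDM. Project D₁…D_2 at 0.2249, terminal growth 0.055, discount at r = 0.1699.
D_1 = 12.3715
D_2 = 15.1538
Terminal value at t=2: TV = D_3/(r−g) = 15.9873/(0.1699−0.055) = 139.1410
P₀ = 12.3715/(1+0.1699)^1 + 15.1538/(1+0.1699)^2 + 139.1410/(1+0.1699)^2 = 123.3086

$123.31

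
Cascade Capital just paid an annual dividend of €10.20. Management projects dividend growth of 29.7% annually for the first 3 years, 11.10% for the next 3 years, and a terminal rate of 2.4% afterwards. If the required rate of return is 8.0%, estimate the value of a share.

€452.39

Three-stage DDM. Project D₁…D_6; terminal Gordon value at t=6 with g = 0.024; discount at r = 0.08.
D_1 = 13.2294
D_2 = 17.1585
D_3 = 22.2546
D_4 = 24.7249
D_5 = 27.4693
D_6 = 30.5184
TV_6 = 31.2509/(0.08−0.024) = 558.0514
P₀ = Σ Dₜ/(1+r)ᵗ + TV_6/(1+r)^6 = 452.3941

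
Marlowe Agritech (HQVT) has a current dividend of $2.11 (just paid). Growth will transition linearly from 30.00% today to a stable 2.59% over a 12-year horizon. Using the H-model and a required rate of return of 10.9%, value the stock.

$67.81

H-model: P₀ = D₀[(1+g_L) + H(g_S−g_L)]/(r−g_L), with H = 12/2 = 6.
P₀ = 2.11 × [(1+0.0259) + 6×(0.3−0.0259)] / (0.109−0.0259)
   = 2.11 × 2.6705 / 0.0831 = 67.8069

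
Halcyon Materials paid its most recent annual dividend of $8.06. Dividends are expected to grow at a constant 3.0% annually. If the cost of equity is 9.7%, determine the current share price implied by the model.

$123.91

Gordon growth model: P₀ = D₁/(r − g). D₁ = 8.06 × (1 + 0.03) = 8.3018.
P₀ = 8.3018 / (0.097 − 0.03) = 8.3018 / 0.067 = 123.9075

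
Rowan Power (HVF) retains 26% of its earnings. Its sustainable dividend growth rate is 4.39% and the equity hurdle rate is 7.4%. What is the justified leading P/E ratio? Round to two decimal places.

Payout ratio b = 1 − 0.26 = 0.74.
Justified leading P/E = b/(r−g) = 0.74/(0.074−0.0439) = 24.5847

24.58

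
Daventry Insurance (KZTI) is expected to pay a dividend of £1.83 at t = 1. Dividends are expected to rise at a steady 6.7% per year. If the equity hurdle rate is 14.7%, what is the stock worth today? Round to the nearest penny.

Gordon growth model: P₀ = D₁/(r − g), with D₁ = 1.83 given directly.
P₀ = 1.8300 / (0.147 − 0.067) = 1.8300 / 0.08 = 22.8750

£22.88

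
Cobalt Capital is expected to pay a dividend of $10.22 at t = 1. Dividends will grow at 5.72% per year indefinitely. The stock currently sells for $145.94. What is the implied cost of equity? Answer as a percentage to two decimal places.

12.72%

Rearranging the constant-growth DDM: r = D₁/P₀ + g.
r = 10.2200 / 145.94 + 0.0572 = 0.07003 + 0.0572 = 0.12723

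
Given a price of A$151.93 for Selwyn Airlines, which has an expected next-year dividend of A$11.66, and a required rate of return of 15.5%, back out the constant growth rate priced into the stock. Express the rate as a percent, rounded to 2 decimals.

7.83%

From P₀ = D₁/(r − g), the implied growth is g = r − D₁/P₀.
g = 0.155 − 11.66/151.93 = 0.155 − 0.07675 = 0.07825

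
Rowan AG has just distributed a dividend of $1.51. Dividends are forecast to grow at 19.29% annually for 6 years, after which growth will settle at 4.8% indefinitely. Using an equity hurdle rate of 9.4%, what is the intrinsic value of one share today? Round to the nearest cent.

Two-stage DDM. Project D₁…D_6 at 0.1929, terminal growth 0.048, discount at r = 0.094.
D_1 = 1.8013
D_2 = 2.1487
D_3 = 2.5632
D_4 = 3.0577
D_5 = 3.6475
D_6 = 4.3511
Terminal value at t=6: TV = D_7/(r−g) = 4.5600/(0.094−0.048) = 99.1299
P₀ = 1.8013/(1+0.094)^1 + 2.1487/(1+0.094)^2 + 2.5632/(1+0.094)^3 + 3.0577/(1+0.094)^4 + 3.6475/(1+0.094)^5 + 4.3511/(1+0.094)^6 + 99.1299/(1+0.094)^6 = 70.2228

$70.22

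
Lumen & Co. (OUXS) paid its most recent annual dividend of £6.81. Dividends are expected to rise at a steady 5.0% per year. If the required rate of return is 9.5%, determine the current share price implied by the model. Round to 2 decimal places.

Gordon growth model: P₀ = D₁/(r − g). D₁ = 6.81 × (1 + 0.05) = 7.1505.
P₀ = 7.1505 / (0.095 − 0.05) = 7.1505 / 0.045 = 158.9000

£158.90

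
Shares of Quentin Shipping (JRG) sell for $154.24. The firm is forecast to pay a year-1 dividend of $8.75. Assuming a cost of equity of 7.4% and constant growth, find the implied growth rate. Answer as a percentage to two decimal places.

1.73%

From P₀ = D₁/(r − g), the implied growth is g = r − D₁/P₀.
g = 0.074 − 8.75/154.24 = 0.074 − 0.05673 = 0.01727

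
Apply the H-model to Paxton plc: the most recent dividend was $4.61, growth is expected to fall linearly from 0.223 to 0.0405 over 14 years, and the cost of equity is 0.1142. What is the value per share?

$144.99

H-model: P₀ = D₀[(1+g_L) + H(g_S−g_L)]/(r−g_L), with H = 14/2 = 7.
P₀ = 4.61 × [(1+0.0405) + 7×(0.223−0.0405)] / (0.1142−0.0405)
   = 4.61 × 2.3180 / 0.0737 = 144.9929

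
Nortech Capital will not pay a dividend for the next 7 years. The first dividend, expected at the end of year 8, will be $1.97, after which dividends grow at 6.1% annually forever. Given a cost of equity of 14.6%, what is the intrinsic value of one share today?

Deferred-dividend DDM. At t=7 the remaining stream is a growing perpetuity with first payment D_8 = 1.97.
V_7 = D_8/(r−g) = 1.97/(0.146−0.061) = 23.1765
P₀ = V_7/(1+r)^7 = 23.1765/(1+0.146)^7 = 8.9280

$8.93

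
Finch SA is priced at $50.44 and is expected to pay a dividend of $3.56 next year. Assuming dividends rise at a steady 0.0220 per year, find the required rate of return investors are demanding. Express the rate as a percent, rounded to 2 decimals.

Rearranging the constant-growth DDM: r = D₁/P₀ + g.
r = 3.5600 / 50.44 + 0.022 = 0.07058 + 0.022 = 0.09258

9.26%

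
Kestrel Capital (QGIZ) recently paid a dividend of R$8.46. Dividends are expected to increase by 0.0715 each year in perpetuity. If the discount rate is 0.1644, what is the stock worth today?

Gordon growth model: P₀ = D₁/(r − g). D₁ = 8.46 × (1 + 0.0715) = 9.0649.
P₀ = 9.0649 / (0.1644 − 0.0715) = 9.0649 / 0.0929 = 97.5769

R$97.58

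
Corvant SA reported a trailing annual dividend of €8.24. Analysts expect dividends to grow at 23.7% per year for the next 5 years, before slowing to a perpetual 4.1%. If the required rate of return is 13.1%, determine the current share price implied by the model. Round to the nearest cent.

€203.50

Two-stage DDM. Project D₁…D_5 at 0.237, terminal growth 0.041, discount at r = 0.131.
D_1 = 10.1929
D_2 = 12.6086
D_3 = 15.5968
D_4 = 19.2933
D_5 = 23.8658
Terminal value at t=5: TV = D_6/(r−g) = 24.8443/(0.131−0.041) = 276.0476
P₀ = 10.1929/(1+0.131)^1 + 12.6086/(1+0.131)^2 + 15.5968/(1+0.131)^3 + 19.2933/(1+0.131)^4 + 23.8658/(1+0.131)^5 + 276.0476/(1+0.131)^5 = 203.5037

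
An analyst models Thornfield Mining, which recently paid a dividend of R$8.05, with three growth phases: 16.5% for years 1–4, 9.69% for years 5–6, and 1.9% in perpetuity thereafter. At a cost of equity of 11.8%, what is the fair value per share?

Three-stage DDM. Project D₁…D_6; terminal Gordon value at t=6 with g = 0.019; discount at r = 0.118.
D_1 = 9.3783
D_2 = 10.9257
D_3 = 12.7284
D_4 = 14.8286
D_5 = 16.2655
D_6 = 17.8416
TV_6 = 18.1806/(0.118−0.019) = 183.6423
P₀ = Σ Dₜ/(1+r)ᵗ + TV_6/(1+r)^6 = 148.2203

R$148.22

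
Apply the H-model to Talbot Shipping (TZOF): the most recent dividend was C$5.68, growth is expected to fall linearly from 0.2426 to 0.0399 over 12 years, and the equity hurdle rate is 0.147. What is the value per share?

H-model: P₀ = D₀[(1+g_L) + H(g_S−g_L)]/(r−g_L), with H = 12/2 = 6.
P₀ = 5.68 × [(1+0.0399) + 6×(0.2426−0.0399)] / (0.147−0.0399)
   = 5.68 × 2.2561 / 0.1071 = 119.6512

C$119.65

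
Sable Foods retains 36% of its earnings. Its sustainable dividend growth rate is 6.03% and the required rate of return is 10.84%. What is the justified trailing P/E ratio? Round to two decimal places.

Payout ratio b = 1 − 0.36 = 0.64.
Justified trailing P/E = b(1+g)/(r−g) = 0.64×(1+0.0603)/(0.1084−0.0603) = 14.1079

14.11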